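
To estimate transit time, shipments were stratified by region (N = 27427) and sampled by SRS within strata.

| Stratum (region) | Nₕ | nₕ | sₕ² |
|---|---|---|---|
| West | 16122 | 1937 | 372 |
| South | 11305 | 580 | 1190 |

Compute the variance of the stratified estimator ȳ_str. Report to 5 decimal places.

Var(ȳ_str) = Σₕ Wₕ²(1 − fₕ)sₕ²/nₕ with Wₕ = Nₕ/N, N = 27427.
West: Wₕ = 0.58781493; term = 0.58781493²·(1 − 0.12014638)·372/1937 = 0.058385495.
South: Wₕ = 0.41218507; term = 0.41218507²·(1 − 0.05130473)·1190/580 = 0.33069698.
Sum = 0.38908248.

0.38908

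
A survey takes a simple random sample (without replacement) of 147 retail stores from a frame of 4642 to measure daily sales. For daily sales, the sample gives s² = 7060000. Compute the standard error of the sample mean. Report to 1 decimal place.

Under SRS without replacement, Var(ȳ) = (1 − f)·s²/n with f = n/N = 147/4642 = 0.03166738.
Var(ȳ) = (1 − 0.03166738)·7060000/147 = 0.96833262·48027.211 = 46506.315.
SE(ȳ) = √(46506.315) = 215.7.

215.7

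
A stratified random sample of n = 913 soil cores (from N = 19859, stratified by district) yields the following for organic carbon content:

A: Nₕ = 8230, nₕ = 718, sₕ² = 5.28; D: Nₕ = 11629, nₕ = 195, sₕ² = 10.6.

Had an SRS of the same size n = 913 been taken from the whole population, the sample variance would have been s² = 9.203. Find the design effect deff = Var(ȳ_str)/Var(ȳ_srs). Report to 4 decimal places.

Var(ȳ_str) = Σ Wₕ²(1−fₕ)sₕ²/nₕ with Wₕ = Nₕ/19859:
  A: (8230/19859)²·(1−718/8230)·5.28/718 = 0.0011527898
  D: (11629/19859)²·(1−195/11629)·10.6/195 = 0.01832724
  → Var(ȳ_str) = 0.01948003.
Var(ȳ_srs) = (1 − 913/19859)·9.203/913 = 0.0096165391.
deff = 0.01948003 / 0.0096165391 = 2.0257.

2.0257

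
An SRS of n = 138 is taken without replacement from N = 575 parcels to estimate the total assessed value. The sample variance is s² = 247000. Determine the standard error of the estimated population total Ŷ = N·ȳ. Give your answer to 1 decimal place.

Var(Ŷ) = N²·Var(ȳ) = N²·(1 − n/N)·s²/n.
f = 138/575 = 0.24000000; Var(ȳ) = 0.76000000·247000/138 = 1360.2899.
Var(Ŷ) = 575² · 1360.2899 = 4.4974585 × 10^8.
SE(Ŷ) = √(4.4974585 × 10^8) = 21207.2.

21207.2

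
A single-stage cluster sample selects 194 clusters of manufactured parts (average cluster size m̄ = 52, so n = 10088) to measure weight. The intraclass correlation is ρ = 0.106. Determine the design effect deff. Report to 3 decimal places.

6.406

deff = 1 + (52 − 1)·0.106 = 1 + 5.406 = 6.406.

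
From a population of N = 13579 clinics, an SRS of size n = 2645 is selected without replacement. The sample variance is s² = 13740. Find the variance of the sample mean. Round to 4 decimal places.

4.1829

Under SRS without replacement, Var(ȳ) = (1 − f)·s²/n with f = n/N = 2645/13579 = 0.19478607.
Var(ȳ) = (1 − 0.19478607)·13740/2645 = 0.80521393·5.194707 = 4.1828505.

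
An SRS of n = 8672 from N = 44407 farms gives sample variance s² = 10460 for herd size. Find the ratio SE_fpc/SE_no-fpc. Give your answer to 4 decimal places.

0.8971

f = n/N = 8672/44407 = 0.19528453.
SE_no-fpc = √(s²/n) = 1.0982626; SE_fpc = √((1−f)s²/n) = 0.98520676.
Ratio = √(1−f) = 0.89705935.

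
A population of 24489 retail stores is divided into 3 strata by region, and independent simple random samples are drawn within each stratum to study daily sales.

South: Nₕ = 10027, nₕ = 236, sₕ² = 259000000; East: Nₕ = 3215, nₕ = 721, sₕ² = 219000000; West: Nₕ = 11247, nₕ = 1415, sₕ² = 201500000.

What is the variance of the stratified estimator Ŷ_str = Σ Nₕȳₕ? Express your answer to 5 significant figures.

Var(Ŷ_str) = Σₕ Nₕ²(1 − fₕ)sₕ²/nₕ.
South: 10027²·(1 − 236/10027)·259000000/236 = 1.077422 × 10^14.
East: 3215²·(1 − 721/3215)·219000000/721 = 2.4354896 × 10^12.
West: 11247²·(1 − 1415/11247)·201500000/1415 = 1.5746976 × 10^13.
Sum = 1.2592467 × 10^14.

1.2592 × 10^14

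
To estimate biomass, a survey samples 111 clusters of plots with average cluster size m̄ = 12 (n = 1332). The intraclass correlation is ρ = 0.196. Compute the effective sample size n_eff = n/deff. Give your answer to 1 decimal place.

422.1

deff = 1 + (12 − 1)·0.196 = 1 + 2.156 = 3.156.
n_eff = 1332 / 3.156 = 422.1.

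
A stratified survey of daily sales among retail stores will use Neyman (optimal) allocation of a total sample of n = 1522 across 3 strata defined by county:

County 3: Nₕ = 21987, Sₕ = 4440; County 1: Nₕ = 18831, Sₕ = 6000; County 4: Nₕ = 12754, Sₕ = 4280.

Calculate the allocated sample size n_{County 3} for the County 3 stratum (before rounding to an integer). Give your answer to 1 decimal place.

560.3

Neyman allocation: nₕ = n·NₕSₕ / Σⱼ NⱼSⱼ.
Σ NⱼSⱼ = 21987·4440 + 18831·6000 + 12754·4280 = 2.651954 × 10^8.
n_{County 3} = 1522·21987·4440 / (2.651954 × 10^8) = 560.3.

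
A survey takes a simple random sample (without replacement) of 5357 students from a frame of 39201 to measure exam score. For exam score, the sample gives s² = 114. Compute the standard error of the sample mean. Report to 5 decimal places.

Under SRS without replacement, Var(ȳ) = (1 − f)·s²/n with f = n/N = 5357/39201 = 0.13665468.
Var(ȳ) = (1 − 0.13665468)·114/5357 = 0.86334532·0.021280567 = 0.018372478.
SE(ȳ) = √(0.018372478) = 0.13555.

0.13555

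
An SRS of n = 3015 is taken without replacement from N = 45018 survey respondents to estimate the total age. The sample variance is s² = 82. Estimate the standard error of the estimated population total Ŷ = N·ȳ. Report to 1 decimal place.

Var(Ŷ) = N²·Var(ȳ) = N²·(1 − n/N)·s²/n.
f = 3015/45018 = 0.06697321; Var(ȳ) = 0.93302679·82/3015 = 0.025375853.
Var(Ŷ) = 45018² · 0.025375853 = 5.1427219 × 10^7.
SE(Ŷ) = √(5.1427219 × 10^7) = 7171.3.

7171.3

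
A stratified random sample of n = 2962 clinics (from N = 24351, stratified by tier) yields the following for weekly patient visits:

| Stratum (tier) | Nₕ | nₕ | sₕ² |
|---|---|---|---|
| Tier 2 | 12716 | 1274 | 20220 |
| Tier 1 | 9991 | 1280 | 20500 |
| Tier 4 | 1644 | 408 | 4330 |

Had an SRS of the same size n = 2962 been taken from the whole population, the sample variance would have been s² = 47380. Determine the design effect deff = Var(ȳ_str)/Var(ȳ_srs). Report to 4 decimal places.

0.4471

Var(ȳ_str) = Σ Wₕ²(1−fₕ)sₕ²/nₕ with Wₕ = Nₕ/24351:
  Tier 2: (12716/24351)²·(1−1274/12716)·20220/1274 = 3.8943106
  Tier 1: (9991/24351)²·(1−1280/9991)·20500/1280 = 2.3506462
  Tier 4: (1644/24351)²·(1−408/1644)·4330/408 = 0.036367581
  → Var(ȳ_str) = 6.2813244.
Var(ȳ_srs) = (1 − 2962/24351)·47380/2962 = 14.050238.
deff = 6.2813244 / 14.050238 = 0.4471.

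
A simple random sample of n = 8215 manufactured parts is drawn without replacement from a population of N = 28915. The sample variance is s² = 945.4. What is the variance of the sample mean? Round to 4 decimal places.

Under SRS without replacement, Var(ȳ) = (1 − f)·s²/n with f = n/N = 8215/28915 = 0.28410859.
Var(ȳ) = (1 − 0.28410859)·945.4/8215 = 0.71589141·0.11508217 = 0.082386334.

0.0824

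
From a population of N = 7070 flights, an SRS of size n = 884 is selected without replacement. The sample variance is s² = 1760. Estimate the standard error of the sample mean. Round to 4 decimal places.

1.3199

Under SRS without replacement, Var(ȳ) = (1 − f)·s²/n with f = n/N = 884/7070 = 0.12503536.
Var(ȳ) = (1 − 0.12503536)·1760/884 = 0.87496464·1.9909502 = 1.742011.
SE(ȳ) = √(1.742011) = 1.3199.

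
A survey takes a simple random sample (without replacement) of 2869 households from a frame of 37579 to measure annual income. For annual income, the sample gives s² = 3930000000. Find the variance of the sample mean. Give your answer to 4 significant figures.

Under SRS without replacement, Var(ȳ) = (1 − f)·s²/n with f = n/N = 2869/37579 = 0.07634583.
Var(ȳ) = (1 − 0.07634583)·3930000000/2869 = 0.92365417·1.3698153 × 10^6 = 1.2652356 × 10^6.

1.265 × 10^6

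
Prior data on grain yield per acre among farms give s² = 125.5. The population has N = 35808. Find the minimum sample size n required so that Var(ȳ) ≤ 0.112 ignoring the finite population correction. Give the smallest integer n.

Without fpc, n₀ = s²/D = 125.5/0.112 = 1120.5357.
Rounding up, n = 1121.

1121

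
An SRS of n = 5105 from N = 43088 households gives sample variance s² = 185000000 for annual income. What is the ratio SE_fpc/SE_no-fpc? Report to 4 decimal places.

0.9389

f = n/N = 5105/43088 = 0.11847846.
SE_no-fpc = √(s²/n) = 190.36539; SE_fpc = √((1−f)s²/n) = 178.73288.
Ratio = √(1−f) = 0.93889378.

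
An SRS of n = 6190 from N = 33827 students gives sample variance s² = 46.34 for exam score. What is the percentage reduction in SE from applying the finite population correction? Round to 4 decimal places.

f = n/N = 6190/33827 = 0.18298992.
SE_no-fpc = √(s²/n) = 0.086523223; SE_fpc = √((1−f)s²/n) = 0.078207139.
Ratio = √(1−f) = 0.90388610. Reduction = 100·(1 − 0.90388610) = 9.6114%.

9.6114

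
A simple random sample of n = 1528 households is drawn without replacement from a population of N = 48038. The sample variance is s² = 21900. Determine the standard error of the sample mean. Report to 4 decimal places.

3.7251

Under SRS without replacement, Var(ȳ) = (1 − f)·s²/n with f = n/N = 1528/48038 = 0.03180815.
Var(ȳ) = (1 − 0.03180815)·21900/1528 = 0.96819185·14.332461 = 13.876572.
SE(ȳ) = √(13.876572) = 3.7251.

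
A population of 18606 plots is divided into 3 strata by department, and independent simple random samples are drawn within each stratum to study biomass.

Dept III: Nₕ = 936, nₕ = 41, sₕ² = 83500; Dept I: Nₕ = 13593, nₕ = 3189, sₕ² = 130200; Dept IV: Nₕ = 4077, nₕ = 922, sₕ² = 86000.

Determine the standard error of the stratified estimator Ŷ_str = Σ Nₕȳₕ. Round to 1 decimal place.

93165.6

Var(Ŷ_str) = Σₕ Nₕ²(1 − fₕ)sₕ²/nₕ.
Dept III: 936²·(1 − 41/936)·83500/41 = 1.7060883 × 10^9.
Dept I: 13593²·(1 − 3189/13593)·130200/3189 = 5.7739381 × 10^9.
Dept IV: 4077²·(1 − 922/4077)·86000/922 = 1.1997965 × 10^9.
Sum = 8.6798229 × 10^9.
SE = √(8.6798229 × 10^9) = 93165.6.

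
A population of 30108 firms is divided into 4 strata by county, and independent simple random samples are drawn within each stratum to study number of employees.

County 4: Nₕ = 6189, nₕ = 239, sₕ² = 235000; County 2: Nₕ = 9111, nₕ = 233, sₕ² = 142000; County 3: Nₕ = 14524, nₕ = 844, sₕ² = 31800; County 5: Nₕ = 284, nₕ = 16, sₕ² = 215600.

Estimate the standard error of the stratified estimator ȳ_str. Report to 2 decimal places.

10.18

Var(ȳ_str) = Σₕ Wₕ²(1 − fₕ)sₕ²/nₕ with Wₕ = Nₕ/N, N = 30108.
County 4: Wₕ = 0.20555998; term = 0.20555998²·(1 − 0.03861690)·235000/239 = 39.943268.
County 2: Wₕ = 0.30261060; term = 0.30261060²·(1 − 0.02557348)·142000/233 = 54.381326.
County 3: Wₕ = 0.48239671; term = 0.48239671²·(1 − 0.05811071)·31800/844 = 8.2583483.
County 5: Wₕ = 0.00943271; term = 0.00943271²·(1 − 0.05633803)·215600/16 = 1.131405.
Sum = 103.71435.
SE = √(103.71435) = 10.18.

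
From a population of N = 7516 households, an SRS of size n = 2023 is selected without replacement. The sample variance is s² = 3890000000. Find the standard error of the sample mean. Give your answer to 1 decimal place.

1185.5

Under SRS without replacement, Var(ȳ) = (1 − f)·s²/n with f = n/N = 2023/7516 = 0.26915913.
Var(ȳ) = (1 − 0.26915913)·3890000000/2023 = 0.73084087·1.9228868 × 10^6 = 1.4053243 × 10^6.
SE(ȳ) = √(1.4053243 × 10^6) = 1185.5.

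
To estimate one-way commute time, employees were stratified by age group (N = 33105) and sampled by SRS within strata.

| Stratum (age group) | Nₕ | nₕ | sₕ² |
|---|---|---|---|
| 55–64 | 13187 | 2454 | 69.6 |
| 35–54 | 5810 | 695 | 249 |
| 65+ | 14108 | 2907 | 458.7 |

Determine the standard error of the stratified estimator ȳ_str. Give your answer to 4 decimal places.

Var(ȳ_str) = Σₕ Wₕ²(1 − fₕ)sₕ²/nₕ with Wₕ = Nₕ/N, N = 33105.
55–64: Wₕ = 0.39833862; term = 0.39833862²·(1 − 0.18609236)·69.6/2454 = 0.003662812.
35–54: Wₕ = 0.17550219; term = 0.17550219²·(1 − 0.11962134)·249/695 = 0.0097151415.
65+: Wₕ = 0.42615919; term = 0.42615919²·(1 − 0.20605330)·458.7/2907 = 0.022751958.
Sum = 0.036129912.
SE = √(0.036129912) = 0.1901.

0.1901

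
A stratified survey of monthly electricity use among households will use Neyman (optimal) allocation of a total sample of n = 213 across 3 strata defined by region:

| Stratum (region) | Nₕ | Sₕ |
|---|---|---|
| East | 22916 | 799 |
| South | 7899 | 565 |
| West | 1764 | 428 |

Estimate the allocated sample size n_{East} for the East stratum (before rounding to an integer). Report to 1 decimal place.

Neyman allocation: nₕ = n·NₕSₕ / Σⱼ NⱼSⱼ.
Σ NⱼSⱼ = 22916·799 + 7899·565 + 1764·428 = 2.3527811 × 10^7.
n_{East} = 213·22916·799 / (2.3527811 × 10^7) = 165.8.

165.8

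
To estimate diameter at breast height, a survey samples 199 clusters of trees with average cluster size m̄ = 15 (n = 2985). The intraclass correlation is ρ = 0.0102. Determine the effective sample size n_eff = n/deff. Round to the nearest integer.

2612

deff = 1 + (15 − 1)·0.0102 = 1 + 0.1428 = 1.1428.
n_eff = 2985 / 1.1428 = 2612.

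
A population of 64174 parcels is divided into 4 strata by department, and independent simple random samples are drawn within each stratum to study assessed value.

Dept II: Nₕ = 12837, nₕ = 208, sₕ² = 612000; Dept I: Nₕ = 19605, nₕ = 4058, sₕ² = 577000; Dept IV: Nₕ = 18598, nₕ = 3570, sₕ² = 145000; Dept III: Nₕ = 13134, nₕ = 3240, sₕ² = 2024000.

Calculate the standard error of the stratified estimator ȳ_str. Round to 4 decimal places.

12.1990

Var(ȳ_str) = Σₕ Wₕ²(1 − fₕ)sₕ²/nₕ with Wₕ = Nₕ/N, N = 64174.
Dept II: Wₕ = 0.20003428; term = 0.20003428²·(1 − 0.01620316)·612000/208 = 115.82502.
Dept I: Wₕ = 0.30549755; term = 0.30549755²·(1 − 0.20698801)·577000/4058 = 10.523471.
Dept IV: Wₕ = 0.28980584; term = 0.28980584²·(1 − 0.19195612)·145000/3570 = 2.7564429.
Dept III: Wₕ = 0.20466232; term = 0.20466232²·(1 − 0.24668799)·2024000/3240 = 19.711342.
Sum = 148.81628.
SE = √(148.81628) = 12.1990.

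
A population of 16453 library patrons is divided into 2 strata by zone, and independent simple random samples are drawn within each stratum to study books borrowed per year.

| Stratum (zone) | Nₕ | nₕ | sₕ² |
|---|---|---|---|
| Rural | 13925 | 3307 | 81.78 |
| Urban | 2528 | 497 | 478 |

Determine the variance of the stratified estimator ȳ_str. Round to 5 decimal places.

0.03175

Var(ȳ_str) = Σₕ Wₕ²(1 − fₕ)sₕ²/nₕ with Wₕ = Nₕ/N, N = 16453.
Rural: Wₕ = 0.84635021; term = 0.84635021²·(1 − 0.23748654)·81.78/3307 = 0.013507054.
Urban: Wₕ = 0.15364979; term = 0.15364979²·(1 − 0.19659810)·478/497 = 0.018241826.
Sum = 0.03174888.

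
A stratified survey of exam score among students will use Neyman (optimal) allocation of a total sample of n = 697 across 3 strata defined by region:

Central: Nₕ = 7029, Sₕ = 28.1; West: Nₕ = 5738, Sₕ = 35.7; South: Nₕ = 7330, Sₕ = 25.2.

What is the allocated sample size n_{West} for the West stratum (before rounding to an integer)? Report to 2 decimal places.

Neyman allocation: nₕ = n·NₕSₕ / Σⱼ NⱼSⱼ.
Σ NⱼSⱼ = 7029·28.1 + 5738·35.7 + 7330·25.2 = 587077.5.
n_{West} = 697·5738·35.7 / 587077.5 = 243.20.

243.20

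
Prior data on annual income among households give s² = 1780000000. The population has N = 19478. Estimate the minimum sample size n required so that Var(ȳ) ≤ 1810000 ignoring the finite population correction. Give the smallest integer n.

984

Without fpc, n₀ = s²/D = 1780000000/1810000 = 983.4254.
Rounding up, n = 984.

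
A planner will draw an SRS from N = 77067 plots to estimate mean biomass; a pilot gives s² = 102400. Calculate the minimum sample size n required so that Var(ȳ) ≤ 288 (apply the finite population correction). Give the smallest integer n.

Without fpc, n₀ = s²/D = 102400/288 = 355.5556.
With fpc, (1 − n/N)·s²/n ≤ D requires n ≥ n₀/(1 + n₀/N) = 355.5556/(1 + 355.5556/77067) = 353.9227.
Rounding up, n = 354.

354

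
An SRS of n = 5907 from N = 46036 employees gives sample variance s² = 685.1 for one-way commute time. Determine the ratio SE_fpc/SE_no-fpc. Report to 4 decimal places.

f = n/N = 5907/46036 = 0.12831262.
SE_no-fpc = √(s²/n) = 0.34055989; SE_fpc = √((1−f)s²/n) = 0.31796102.
Ratio = √(1−f) = 0.93364200.

0.9336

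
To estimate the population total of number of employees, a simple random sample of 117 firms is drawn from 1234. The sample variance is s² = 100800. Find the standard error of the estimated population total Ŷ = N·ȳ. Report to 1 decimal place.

Var(Ŷ) = N²·Var(ȳ) = N²·(1 − n/N)·s²/n.
f = 117/1234 = 0.09481361; Var(ȳ) = 0.90518639·100800/117 = 779.85289.
Var(Ŷ) = 1234² · 779.85289 = 1.1875257 × 10^9.
SE(Ŷ) = √(1.1875257 × 10^9) = 34460.5.

34460.5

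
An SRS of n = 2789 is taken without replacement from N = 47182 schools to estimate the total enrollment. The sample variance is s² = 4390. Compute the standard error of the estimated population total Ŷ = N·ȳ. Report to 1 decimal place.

Var(Ŷ) = N²·Var(ȳ) = N²·(1 − n/N)·s²/n.
f = 2789/47182 = 0.05911153; Var(ȳ) = 0.94088847·4390/2789 = 1.4809969.
Var(Ŷ) = 47182² · 1.4809969 = 3.2969081 × 10^9.
SE(Ŷ) = √(3.2969081 × 10^9) = 57418.7.

57418.7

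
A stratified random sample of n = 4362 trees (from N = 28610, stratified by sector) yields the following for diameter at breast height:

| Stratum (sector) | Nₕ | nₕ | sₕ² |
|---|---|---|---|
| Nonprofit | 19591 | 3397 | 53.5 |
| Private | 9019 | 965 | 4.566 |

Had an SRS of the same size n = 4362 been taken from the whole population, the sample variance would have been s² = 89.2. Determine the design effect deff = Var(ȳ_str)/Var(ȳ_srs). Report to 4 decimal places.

Var(ȳ_str) = Σ Wₕ²(1−fₕ)sₕ²/nₕ with Wₕ = Nₕ/28610:
  Nonprofit: (19591/28610)²·(1−3397/19591)·53.5/3397 = 0.0061042633
  Private: (9019/28610)²·(1−965/9019)·4.566/965 = 4.1989711 × 10^-4
  → Var(ȳ_str) = 0.0065241604.
Var(ȳ_srs) = (1 − 4362/28610)·89.2/4362 = 0.017331544.
deff = 0.0065241604 / 0.017331544 = 0.3764.

0.3764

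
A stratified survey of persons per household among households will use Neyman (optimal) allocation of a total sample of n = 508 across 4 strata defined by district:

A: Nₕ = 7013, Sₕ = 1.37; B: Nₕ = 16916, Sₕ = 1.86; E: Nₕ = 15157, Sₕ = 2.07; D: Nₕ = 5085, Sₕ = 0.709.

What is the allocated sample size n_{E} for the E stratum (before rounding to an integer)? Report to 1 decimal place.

209.6

Neyman allocation: nₕ = n·NₕSₕ / Σⱼ NⱼSⱼ.
Σ NⱼSⱼ = 7013·1.37 + 16916·1.86 + 15157·2.07 + 5085·0.709 = 76051.825.
n_{E} = 508·15157·2.07 / 76051.825 = 209.6.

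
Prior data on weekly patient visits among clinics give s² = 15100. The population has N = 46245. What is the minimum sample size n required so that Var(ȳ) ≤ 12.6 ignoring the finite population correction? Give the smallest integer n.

Without fpc, n₀ = s²/D = 15100/12.6 = 1198.4127.
Rounding up, n = 1199.

1199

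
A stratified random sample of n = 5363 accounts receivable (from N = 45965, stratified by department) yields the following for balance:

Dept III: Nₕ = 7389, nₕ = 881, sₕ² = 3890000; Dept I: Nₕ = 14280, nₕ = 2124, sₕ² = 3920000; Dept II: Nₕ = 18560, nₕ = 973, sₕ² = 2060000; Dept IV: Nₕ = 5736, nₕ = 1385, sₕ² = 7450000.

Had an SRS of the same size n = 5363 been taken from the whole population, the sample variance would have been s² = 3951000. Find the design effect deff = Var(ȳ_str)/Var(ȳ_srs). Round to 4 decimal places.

0.9877

Var(ȳ_str) = Σ Wₕ²(1−fₕ)sₕ²/nₕ with Wₕ = Nₕ/45965:
  Dept III: (7389/45965)²·(1−881/7389)·3890000/881 = 100.49683
  Dept I: (14280/45965)²·(1−2124/14280)·3920000/2124 = 151.63377
  Dept II: (18560/45965)²·(1−973/18560)·2060000/973 = 327.09175
  Dept IV: (5736/45965)²·(1−1385/5736)·7450000/1385 = 63.540437
  → Var(ȳ_str) = 642.76279.
Var(ȳ_srs) = (1 − 5363/45965)·3951000/5363 = 650.75782.
deff = 642.76279 / 650.75782 = 0.9877.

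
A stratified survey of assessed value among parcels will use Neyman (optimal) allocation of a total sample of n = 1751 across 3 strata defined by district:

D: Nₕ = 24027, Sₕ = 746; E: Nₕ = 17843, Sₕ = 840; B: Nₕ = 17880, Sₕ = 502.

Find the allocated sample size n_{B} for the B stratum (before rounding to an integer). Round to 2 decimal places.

375.20

Neyman allocation: nₕ = n·NₕSₕ / Σⱼ NⱼSⱼ.
Σ NⱼSⱼ = 24027·746 + 17843·840 + 17880·502 = 4.1888022 × 10^7.
n_{B} = 1751·17880·502 / (4.1888022 × 10^7) = 375.20.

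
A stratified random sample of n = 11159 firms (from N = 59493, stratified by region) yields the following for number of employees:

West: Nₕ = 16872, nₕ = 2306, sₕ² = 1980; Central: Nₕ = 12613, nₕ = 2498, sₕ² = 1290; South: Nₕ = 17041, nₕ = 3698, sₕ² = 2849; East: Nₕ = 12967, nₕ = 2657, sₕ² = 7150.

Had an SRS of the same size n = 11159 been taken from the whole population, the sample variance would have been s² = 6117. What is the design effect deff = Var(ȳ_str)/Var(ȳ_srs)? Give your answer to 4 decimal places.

0.5150

Var(ȳ_str) = Σ Wₕ²(1−fₕ)sₕ²/nₕ with Wₕ = Nₕ/59493:
  West: (16872/59493)²·(1−2306/16872)·1980/2306 = 0.059618497
  Central: (12613/59493)²·(1−2498/12613)·1290/2498 = 0.018614433
  South: (17041/59493)²·(1−3698/17041)·2849/3698 = 0.049492839
  East: (12967/59493)²·(1−2657/12967)·7150/2657 = 0.10164381
  → Var(ȳ_str) = 0.22936958.
Var(ȳ_srs) = (1 − 11159/59493)·6117/11159 = 0.44534858.
deff = 0.22936958 / 0.44534858 = 0.5150.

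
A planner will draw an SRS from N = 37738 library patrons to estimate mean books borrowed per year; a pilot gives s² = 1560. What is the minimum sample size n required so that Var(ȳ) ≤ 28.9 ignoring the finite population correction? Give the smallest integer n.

Without fpc, n₀ = s²/D = 1560/28.9 = 53.9792.
Rounding up, n = 54.

54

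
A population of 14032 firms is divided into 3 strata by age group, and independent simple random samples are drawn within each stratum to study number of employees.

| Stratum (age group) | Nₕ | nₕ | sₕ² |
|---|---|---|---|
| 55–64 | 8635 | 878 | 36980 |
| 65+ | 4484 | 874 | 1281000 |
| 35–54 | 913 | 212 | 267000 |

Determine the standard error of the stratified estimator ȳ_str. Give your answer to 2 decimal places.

Var(ȳ_str) = Σₕ Wₕ²(1 − fₕ)sₕ²/nₕ with Wₕ = Nₕ/N, N = 14032.
55–64: Wₕ = 0.61537913; term = 0.61537913²·(1 − 0.10167921)·36980/878 = 14.328125.
65+: Wₕ = 0.31955530; term = 0.31955530²·(1 − 0.19491525)·1281000/874 = 120.49565.
35–54: Wₕ = 0.06506556; term = 0.06506556²·(1 − 0.23220153)·267000/212 = 4.0937851.
Sum = 138.91756.
SE = √(138.91756) = 11.79.

11.79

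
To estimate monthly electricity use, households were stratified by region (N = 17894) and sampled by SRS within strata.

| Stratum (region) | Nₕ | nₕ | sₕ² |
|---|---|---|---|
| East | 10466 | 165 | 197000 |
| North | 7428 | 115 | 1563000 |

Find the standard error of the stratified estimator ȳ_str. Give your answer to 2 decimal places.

52.04

Var(ȳ_str) = Σₕ Wₕ²(1 − fₕ)sₕ²/nₕ with Wₕ = Nₕ/N, N = 17894.
East: Wₕ = 0.58488879; term = 0.58488879²·(1 − 0.01576534)·197000/165 = 402.00137.
North: Wₕ = 0.41511121; term = 0.41511121²·(1 − 0.01548196)·1563000/115 = 2305.7581.
Sum = 2707.7595.
SE = √(2707.7595) = 52.04.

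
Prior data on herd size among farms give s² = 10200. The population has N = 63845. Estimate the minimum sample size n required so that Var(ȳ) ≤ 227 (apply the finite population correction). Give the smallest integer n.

45

Without fpc, n₀ = s²/D = 10200/227 = 44.9339.
With fpc, (1 − n/N)·s²/n ≤ D requires n ≥ n₀/(1 + n₀/N) = 44.9339/(1 + 44.9339/63845) = 44.9023.
Rounding up, n = 45.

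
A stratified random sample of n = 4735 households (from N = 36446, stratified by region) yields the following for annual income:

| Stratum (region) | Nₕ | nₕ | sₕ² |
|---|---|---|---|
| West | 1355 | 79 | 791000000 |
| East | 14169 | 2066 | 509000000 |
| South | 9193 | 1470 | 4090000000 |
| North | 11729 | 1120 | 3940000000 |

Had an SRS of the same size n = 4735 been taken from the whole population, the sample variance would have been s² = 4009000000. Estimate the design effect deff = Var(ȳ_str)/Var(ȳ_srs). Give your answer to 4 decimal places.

0.7101

Var(ȳ_str) = Σ Wₕ²(1−fₕ)sₕ²/nₕ with Wₕ = Nₕ/36446:
  West: (1355/36446)²·(1−79/1355)·791000000/79 = 13032.857
  East: (14169/36446)²·(1−2066/14169)·509000000/2066 = 31806.798
  South: (9193/36446)²·(1−1470/9193)·4090000000/1470 = 148713.2
  North: (11729/36446)²·(1−1120/11729)·3940000000/1120 = 329544.37
  → Var(ȳ_str) = 523097.23.
Var(ȳ_srs) = (1 − 4735/36446)·4009000000/4735 = 736675.35.
deff = 523097.23 / 736675.35 = 0.7101.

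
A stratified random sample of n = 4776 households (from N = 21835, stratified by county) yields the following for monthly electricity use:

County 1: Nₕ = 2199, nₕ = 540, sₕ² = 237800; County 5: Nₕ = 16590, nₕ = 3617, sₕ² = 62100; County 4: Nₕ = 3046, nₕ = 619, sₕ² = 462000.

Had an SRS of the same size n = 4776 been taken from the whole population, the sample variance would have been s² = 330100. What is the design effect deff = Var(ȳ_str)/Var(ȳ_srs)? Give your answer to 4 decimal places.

Var(ȳ_str) = Σ Wₕ²(1−fₕ)sₕ²/nₕ with Wₕ = Nₕ/21835:
  County 1: (2199/21835)²·(1−540/2199)·237800/540 = 3.3696385
  County 5: (16590/21835)²·(1−3617/16590)·62100/3617 = 7.750389
  County 4: (3046/21835)²·(1−619/3046)·462000/619 = 11.572964
  → Var(ȳ_str) = 22.692992.
Var(ȳ_srs) = (1 − 4776/21835)·330100/4776 = 53.998485.
deff = 22.692992 / 53.998485 = 0.4203.

0.4203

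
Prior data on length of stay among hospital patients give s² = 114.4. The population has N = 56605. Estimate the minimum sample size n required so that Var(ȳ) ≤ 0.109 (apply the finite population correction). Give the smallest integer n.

1031

Without fpc, n₀ = s²/D = 114.4/0.109 = 1049.5413.
With fpc, (1 − n/N)·s²/n ≤ D requires n ≥ n₀/(1 + n₀/N) = 1049.5413/(1 + 1049.5413/56605) = 1030.4355.
Rounding up, n = 1031.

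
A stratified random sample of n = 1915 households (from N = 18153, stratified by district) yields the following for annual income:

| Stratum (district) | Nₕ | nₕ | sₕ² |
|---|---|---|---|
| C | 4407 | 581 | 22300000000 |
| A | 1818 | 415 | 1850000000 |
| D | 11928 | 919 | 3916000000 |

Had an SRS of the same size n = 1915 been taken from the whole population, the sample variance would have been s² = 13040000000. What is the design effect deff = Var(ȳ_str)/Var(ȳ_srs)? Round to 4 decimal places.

0.6069

Var(ȳ_str) = Σ Wₕ²(1−fₕ)sₕ²/nₕ with Wₕ = Nₕ/18153:
  C: (4407/18153)²·(1−581/4407)·22300000000/581 = 1.9639025 × 10^6
  A: (1818/18153)²·(1−415/1818)·1850000000/415 = 34504.709
  D: (11928/18153)²·(1−919/11928)·3916000000/919 = 1.698032 × 10^6
  → Var(ȳ_str) = 3.6964392 × 10^6.
Var(ȳ_srs) = (1 − 1915/18153)·13040000000/1915 = 6.0910609 × 10^6.
deff = (3.6964392 × 10^6) / (6.0910609 × 10^6) = 0.6069.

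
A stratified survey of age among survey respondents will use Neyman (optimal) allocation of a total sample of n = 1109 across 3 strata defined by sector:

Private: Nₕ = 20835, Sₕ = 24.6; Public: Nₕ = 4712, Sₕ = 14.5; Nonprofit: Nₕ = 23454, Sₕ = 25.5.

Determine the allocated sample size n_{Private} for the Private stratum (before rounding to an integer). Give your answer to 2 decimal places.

Neyman allocation: nₕ = n·NₕSₕ / Σⱼ NⱼSⱼ.
Σ NⱼSⱼ = 20835·24.6 + 4712·14.5 + 23454·25.5 = 1.178942 × 10^6.
n_{Private} = 1109·20835·24.6 / (1.178942 × 10^6) = 482.13.

482.13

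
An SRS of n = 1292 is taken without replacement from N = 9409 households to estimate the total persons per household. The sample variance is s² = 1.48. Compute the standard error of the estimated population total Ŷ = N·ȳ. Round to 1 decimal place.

Var(Ŷ) = N²·Var(ȳ) = N²·(1 − n/N)·s²/n.
f = 1292/9409 = 0.13731534; Var(ȳ) = 0.86268466·1.48/1292 = 9.8821463 × 10^-4.
Var(Ŷ) = 9409² · (9.8821463 × 10^-4) = 87485.931.
SE(Ŷ) = √(87485.931) = 295.8.

295.8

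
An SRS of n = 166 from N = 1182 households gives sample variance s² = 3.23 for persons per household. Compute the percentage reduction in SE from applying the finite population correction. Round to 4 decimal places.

7.2875

f = n/N = 166/1182 = 0.14043993.
SE_no-fpc = √(s²/n) = 0.13949133; SE_fpc = √((1−f)s²/n) = 0.12932585.
Ratio = √(1−f) = 0.92712462. Reduction = 100·(1 − 0.92712462) = 7.2875%.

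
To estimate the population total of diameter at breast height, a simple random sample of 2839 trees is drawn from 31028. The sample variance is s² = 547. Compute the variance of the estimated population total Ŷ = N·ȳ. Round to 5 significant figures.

Var(Ŷ) = N²·Var(ȳ) = N²·(1 − n/N)·s²/n.
f = 2839/31028 = 0.09149800; Var(ȳ) = 0.90850200·547/2839 = 0.17504424.
Var(Ŷ) = 31028² · 0.17504424 = 1.6852153 × 10^8.

1.6852 × 10^8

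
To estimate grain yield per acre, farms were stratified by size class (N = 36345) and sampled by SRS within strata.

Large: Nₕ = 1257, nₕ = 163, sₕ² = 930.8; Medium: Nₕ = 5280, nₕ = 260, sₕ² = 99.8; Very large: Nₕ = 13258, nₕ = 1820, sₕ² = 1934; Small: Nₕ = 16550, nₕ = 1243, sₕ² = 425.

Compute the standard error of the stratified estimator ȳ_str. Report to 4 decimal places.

Var(ȳ_str) = Σₕ Wₕ²(1 − fₕ)sₕ²/nₕ with Wₕ = Nₕ/N, N = 36345.
Large: Wₕ = 0.03458522; term = 0.03458522²·(1 − 0.12967383)·930.8/163 = 0.0059447285.
Medium: Wₕ = 0.14527445; term = 0.14527445²·(1 − 0.04924242)·99.8/260 = 0.007702035.
Very large: Wₕ = 0.36478195; term = 0.36478195²·(1 − 0.13727561)·1934/1820 = 0.12198989.
Small: Wₕ = 0.45535837; term = 0.45535837²·(1 − 0.07510574)·425/1243 = 0.065571714.
Sum = 0.20120837.
SE = √(0.20120837) = 0.4486.

0.4486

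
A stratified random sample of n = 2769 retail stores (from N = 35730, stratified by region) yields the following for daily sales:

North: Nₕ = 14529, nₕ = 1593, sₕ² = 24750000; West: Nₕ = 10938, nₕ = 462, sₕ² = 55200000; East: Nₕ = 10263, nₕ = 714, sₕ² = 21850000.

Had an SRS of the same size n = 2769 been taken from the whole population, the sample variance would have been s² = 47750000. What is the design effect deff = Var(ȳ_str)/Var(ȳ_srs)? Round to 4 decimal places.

Var(ȳ_str) = Σ Wₕ²(1−fₕ)sₕ²/nₕ with Wₕ = Nₕ/35730:
  North: (14529/35730)²·(1−1593/14529)·24750000/1593 = 2287.3316
  West: (10938/35730)²·(1−462/10938)·55200000/462 = 10724.189
  East: (10263/35730)²·(1−714/10263)·21850000/714 = 2349.1969
  → Var(ȳ_str) = 15360.718.
Var(ȳ_srs) = (1 − 2769/35730)·47750000/2769 = 15908.081.
deff = 15360.718 / 15908.081 = 0.9656.

0.9656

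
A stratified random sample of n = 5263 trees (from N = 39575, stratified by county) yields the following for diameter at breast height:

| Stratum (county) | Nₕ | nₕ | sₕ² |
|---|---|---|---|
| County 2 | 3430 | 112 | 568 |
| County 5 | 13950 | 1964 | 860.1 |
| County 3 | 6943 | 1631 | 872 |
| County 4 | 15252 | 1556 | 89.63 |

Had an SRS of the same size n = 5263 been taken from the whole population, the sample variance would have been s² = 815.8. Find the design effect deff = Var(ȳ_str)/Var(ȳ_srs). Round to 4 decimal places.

Var(ȳ_str) = Σ Wₕ²(1−fₕ)sₕ²/nₕ with Wₕ = Nₕ/39575:
  County 2: (3430/39575)²·(1−112/3430)·568/112 = 0.036851822
  County 5: (13950/39575)²·(1−1964/13950)·860.1/1964 = 0.046753497
  County 3: (6943/39575)²·(1−1631/6943)·872/1631 = 0.012590005
  County 4: (15252/39575)²·(1−1556/15252)·89.63/1556 = 0.0076828526
  → Var(ȳ_str) = 0.10387818.
Var(ȳ_srs) = (1 − 5263/39575)·815.8/5263 = 0.13439263.
deff = 0.10387818 / 0.13439263 = 0.7729.

0.7729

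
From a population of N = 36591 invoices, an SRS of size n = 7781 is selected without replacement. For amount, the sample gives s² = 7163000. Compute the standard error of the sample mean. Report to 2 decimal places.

26.92

Under SRS without replacement, Var(ȳ) = (1 − f)·s²/n with f = n/N = 7781/36591 = 0.21264792.
Var(ȳ) = (1 − 0.21264792)·7163000/7781 = 0.78735208·920.57576 = 724.81724.
SE(ȳ) = √(724.81724) = 26.92.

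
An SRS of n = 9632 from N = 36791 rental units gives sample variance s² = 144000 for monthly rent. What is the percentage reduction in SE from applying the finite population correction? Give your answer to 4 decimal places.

14.0816

f = n/N = 9632/36791 = 0.26180316.
SE_no-fpc = √(s²/n) = 3.8665445; SE_fpc = √((1−f)s²/n) = 3.3220725.
Ratio = √(1−f) = 0.85918382. Reduction = 100·(1 − 0.85918382) = 14.0816%.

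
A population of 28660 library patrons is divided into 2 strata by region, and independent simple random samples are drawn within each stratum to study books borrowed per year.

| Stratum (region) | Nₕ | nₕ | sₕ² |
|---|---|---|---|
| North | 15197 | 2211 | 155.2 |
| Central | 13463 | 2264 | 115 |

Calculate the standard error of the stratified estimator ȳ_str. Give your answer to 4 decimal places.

0.1618

Var(ȳ_str) = Σₕ Wₕ²(1 − fₕ)sₕ²/nₕ with Wₕ = Nₕ/N, N = 28660.
North: Wₕ = 0.53025122; term = 0.53025122²·(1 − 0.14548924)·155.2/2211 = 0.016864904.
Central: Wₕ = 0.46974878; term = 0.46974878²·(1 − 0.16816460)·115/2264 = 0.0093237396.
Sum = 0.026188644.
SE = √(0.026188644) = 0.1618.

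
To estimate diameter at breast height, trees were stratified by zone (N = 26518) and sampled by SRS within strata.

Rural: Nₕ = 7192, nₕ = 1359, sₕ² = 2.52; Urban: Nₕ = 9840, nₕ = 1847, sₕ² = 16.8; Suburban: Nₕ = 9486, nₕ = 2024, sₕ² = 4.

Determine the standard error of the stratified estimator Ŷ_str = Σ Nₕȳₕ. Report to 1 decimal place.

966.0

Var(Ŷ_str) = Σₕ Nₕ²(1 − fₕ)sₕ²/nₕ.
Rural: 7192²·(1 − 1359/7192)·2.52/1359 = 77789.815.
Urban: 9840²·(1 − 1847/9840)·16.8/1847 = 715397.3.
Suburban: 9486²·(1 − 2024/9486)·4/2024 = 139890.38.
Sum = 933077.5.
SE = √(933077.5) = 966.0.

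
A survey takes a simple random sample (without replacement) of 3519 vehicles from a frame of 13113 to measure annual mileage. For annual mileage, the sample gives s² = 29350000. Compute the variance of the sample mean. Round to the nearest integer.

Under SRS without replacement, Var(ȳ) = (1 − f)·s²/n with f = n/N = 3519/13113 = 0.26835964.
Var(ȳ) = (1 − 0.26835964)·29350000/3519 = 0.73164036·8340.4376 = 6102.2008.

6102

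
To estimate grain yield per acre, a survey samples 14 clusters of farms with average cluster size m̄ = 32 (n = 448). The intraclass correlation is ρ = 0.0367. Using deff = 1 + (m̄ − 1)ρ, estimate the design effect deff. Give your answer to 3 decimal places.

2.138

deff = 1 + (32 − 1)·0.0367 = 1 + 1.1377 = 2.1377.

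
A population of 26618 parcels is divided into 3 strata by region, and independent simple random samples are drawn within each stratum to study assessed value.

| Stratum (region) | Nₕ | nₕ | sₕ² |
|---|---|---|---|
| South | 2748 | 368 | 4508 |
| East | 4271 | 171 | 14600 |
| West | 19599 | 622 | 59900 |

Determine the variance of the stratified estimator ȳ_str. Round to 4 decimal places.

52.7763

Var(ȳ_str) = Σₕ Wₕ²(1 − fₕ)sₕ²/nₕ with Wₕ = Nₕ/N, N = 26618.
South: Wₕ = 0.10323841; term = 0.10323841²·(1 − 0.13391557)·4508/368 = 0.11307821.
East: Wₕ = 0.16045533; term = 0.16045533²·(1 − 0.04003746)·14600/171 = 2.1101792.
West: Wₕ = 0.73630626; term = 0.73630626²·(1 − 0.03173631)·59900/622 = 50.553016.
Sum = 52.776273.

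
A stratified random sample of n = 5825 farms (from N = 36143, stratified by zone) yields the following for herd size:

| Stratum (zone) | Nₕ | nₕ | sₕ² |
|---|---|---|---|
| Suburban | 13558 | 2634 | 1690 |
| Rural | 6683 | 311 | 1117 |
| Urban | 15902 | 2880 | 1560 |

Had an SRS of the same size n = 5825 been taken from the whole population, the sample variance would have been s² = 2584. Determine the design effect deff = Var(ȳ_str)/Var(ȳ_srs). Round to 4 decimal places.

0.7409

Var(ȳ_str) = Σ Wₕ²(1−fₕ)sₕ²/nₕ with Wₕ = Nₕ/36143:
  Suburban: (13558/36143)²·(1−2634/13558)·1690/2634 = 0.072744449
  Rural: (6683/36143)²·(1−311/6683)·1117/311 = 0.1170824
  Urban: (15902/36143)²·(1−2880/15902)·1560/2880 = 0.085864403
  → Var(ȳ_str) = 0.27569125.
Var(ȳ_srs) = (1 − 5825/36143)·2584/5825 = 0.37211136.
deff = 0.27569125 / 0.37211136 = 0.7409.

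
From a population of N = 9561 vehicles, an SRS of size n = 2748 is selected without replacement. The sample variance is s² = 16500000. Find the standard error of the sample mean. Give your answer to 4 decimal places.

65.4111

Under SRS without replacement, Var(ȳ) = (1 − f)·s²/n with f = n/N = 2748/9561 = 0.28741763.
Var(ȳ) = (1 − 0.28741763)·16500000/2748 = 0.71258237·6004.3668 = 4278.6059.
SE(ȳ) = √(4278.6059) = 65.4111.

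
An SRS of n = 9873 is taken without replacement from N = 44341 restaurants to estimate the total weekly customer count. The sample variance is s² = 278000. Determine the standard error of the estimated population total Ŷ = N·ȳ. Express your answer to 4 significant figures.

Var(Ŷ) = N²·Var(ȳ) = N²·(1 − n/N)·s²/n.
f = 9873/44341 = 0.22266074; Var(ȳ) = 0.77733926·278000/9873 = 21.888009.
Var(Ŷ) = 44341² · 21.888009 = 4.3034546 × 10^10.
SE(Ŷ) = √(4.3034546 × 10^10) = 207400.

207400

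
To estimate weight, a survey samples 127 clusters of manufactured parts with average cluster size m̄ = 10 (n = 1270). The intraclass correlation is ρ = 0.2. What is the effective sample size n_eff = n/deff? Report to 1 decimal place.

453.6

deff = 1 + (10 − 1)·0.2 = 1 + 1.8 = 2.8.
n_eff = 1270 / 2.8 = 453.6.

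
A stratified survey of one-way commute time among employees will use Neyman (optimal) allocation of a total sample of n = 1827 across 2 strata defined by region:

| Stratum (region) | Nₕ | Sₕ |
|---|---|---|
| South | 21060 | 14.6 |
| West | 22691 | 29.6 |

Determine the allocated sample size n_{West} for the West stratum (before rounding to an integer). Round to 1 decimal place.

Neyman allocation: nₕ = n·NₕSₕ / Σⱼ NⱼSⱼ.
Σ NⱼSⱼ = 21060·14.6 + 22691·29.6 = 979129.6.
n_{West} = 1827·22691·29.6 / 979129.6 = 1253.3.

1253.3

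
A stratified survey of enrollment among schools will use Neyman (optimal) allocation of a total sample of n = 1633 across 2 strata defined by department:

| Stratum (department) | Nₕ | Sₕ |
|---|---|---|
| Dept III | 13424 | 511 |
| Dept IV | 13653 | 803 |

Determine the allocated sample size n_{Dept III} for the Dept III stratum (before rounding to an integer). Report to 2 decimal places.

Neyman allocation: nₕ = n·NₕSₕ / Σⱼ NⱼSⱼ.
Σ NⱼSⱼ = 13424·511 + 13653·803 = 1.7823023 × 10^7.
n_{Dept III} = 1633·13424·511 / (1.7823023 × 10^7) = 628.50.

628.50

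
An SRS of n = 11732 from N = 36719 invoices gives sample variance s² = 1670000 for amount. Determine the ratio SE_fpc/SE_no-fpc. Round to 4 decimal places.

f = n/N = 11732/36719 = 0.31950761.
SE_no-fpc = √(s²/n) = 11.930873; SE_fpc = √((1−f)s²/n) = 9.842011.
Ratio = √(1−f) = 0.82491963.

0.8249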